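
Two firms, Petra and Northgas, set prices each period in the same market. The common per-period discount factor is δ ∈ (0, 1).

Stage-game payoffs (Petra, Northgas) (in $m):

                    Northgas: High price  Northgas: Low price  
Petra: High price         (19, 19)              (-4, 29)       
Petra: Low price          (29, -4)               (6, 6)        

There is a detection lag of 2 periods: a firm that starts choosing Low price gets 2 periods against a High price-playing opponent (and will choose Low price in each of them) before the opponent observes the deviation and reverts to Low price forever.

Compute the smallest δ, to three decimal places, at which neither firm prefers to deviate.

0.659

Deviating for the 2 undetected periods gains 29−19 = 10 per period over cooperation, then loses 19−6 = 13 per period forever once punishment starts.
Gain: 10(1 + δ + … + δ^1); loss: 13·δ^2/(1−δ).
No profitable deviation ⇔ 10(1−δ^2) ≤ 13·δ^2, i.e. δ^2 ≥ 10/(10+13) = 10/23.
Hence δ ≥ (10/23)^(1/2) ≈ 0.659.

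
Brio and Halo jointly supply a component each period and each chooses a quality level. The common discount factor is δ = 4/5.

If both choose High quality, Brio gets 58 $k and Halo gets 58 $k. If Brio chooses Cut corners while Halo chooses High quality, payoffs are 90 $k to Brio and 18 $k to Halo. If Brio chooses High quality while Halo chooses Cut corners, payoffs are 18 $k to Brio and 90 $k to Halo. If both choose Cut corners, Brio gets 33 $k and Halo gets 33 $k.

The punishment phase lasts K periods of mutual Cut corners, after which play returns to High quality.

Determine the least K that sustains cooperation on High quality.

2

Need Σ_{k=1}^{K} δ^k ≥ (90−58)/(58−33) = 1.2800 at δ = 4/5.
At K = 1 the sum is 0.8000 < 1.2800; at K = 2 it is 1.4400 ≥ 1.2800.
So the minimum punishment length is K = 2.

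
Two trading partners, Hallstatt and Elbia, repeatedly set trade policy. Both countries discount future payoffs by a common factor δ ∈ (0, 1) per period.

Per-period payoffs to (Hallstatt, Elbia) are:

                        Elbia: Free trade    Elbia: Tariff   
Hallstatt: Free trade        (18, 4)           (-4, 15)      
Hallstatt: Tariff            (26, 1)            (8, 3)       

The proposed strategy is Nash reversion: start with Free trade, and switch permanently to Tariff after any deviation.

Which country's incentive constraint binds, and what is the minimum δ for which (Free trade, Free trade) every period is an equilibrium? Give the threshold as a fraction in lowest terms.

Hallstatt: cooperation gives 18 each period; deviation gives 26 once then 8 forever.
  18/(1−δ) ≥ 26 + 8δ/(1−δ) ⇒ δ ≥ 8/18 = 4/9.
Elbia: cooperation gives 4 each period; deviation gives 15 once then 3 forever.
  δ ≥ 11/12.
Both must hold, so the binding constraint is Elbia's: δ ≥ 11/12.

Elbia; δ ≥ 11/12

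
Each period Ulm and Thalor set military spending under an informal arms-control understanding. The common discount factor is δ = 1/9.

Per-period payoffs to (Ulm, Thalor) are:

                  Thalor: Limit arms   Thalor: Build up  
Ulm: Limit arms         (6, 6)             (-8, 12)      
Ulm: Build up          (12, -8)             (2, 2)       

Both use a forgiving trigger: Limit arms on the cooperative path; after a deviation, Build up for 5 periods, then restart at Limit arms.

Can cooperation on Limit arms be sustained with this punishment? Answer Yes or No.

No

A one-shot deviation gives 12 now, then 2 for 5 periods, then back to 6.
Gain from deviating: (12−6) today; loss: (6−2) in each of the next 5 periods.
No-deviation condition: (6−2)(δ+…+δ^5) ≥ 12−6, i.e. δ+…+δ^5 ≥ 3/2.
At δ = 1/9: δ+…+δ^5 = 0.1250 < 1.5000.
So cooperation is not sustainable.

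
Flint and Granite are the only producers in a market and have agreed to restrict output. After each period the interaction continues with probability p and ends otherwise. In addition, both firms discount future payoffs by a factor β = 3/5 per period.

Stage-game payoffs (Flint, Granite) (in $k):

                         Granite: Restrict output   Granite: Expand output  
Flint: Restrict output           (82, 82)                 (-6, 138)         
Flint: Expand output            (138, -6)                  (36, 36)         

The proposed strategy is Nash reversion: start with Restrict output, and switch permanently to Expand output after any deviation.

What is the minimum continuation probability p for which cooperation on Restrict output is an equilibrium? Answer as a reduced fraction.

140/153

With continuation probability p and discount β, the effective per-period discount factor is βp.
Grim-trigger IC: βp ≥ (138−82)/(138−36) = 28/51.
So p ≥ (28/51)/(3/5) = 140/153.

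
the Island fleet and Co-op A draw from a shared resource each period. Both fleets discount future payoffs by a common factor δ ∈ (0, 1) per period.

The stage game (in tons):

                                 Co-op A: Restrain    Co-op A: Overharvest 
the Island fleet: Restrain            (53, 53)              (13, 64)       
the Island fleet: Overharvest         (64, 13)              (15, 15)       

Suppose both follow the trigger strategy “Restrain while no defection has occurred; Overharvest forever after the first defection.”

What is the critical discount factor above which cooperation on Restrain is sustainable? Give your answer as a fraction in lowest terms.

Cooperation forever yields 53 each period: 53/(1−δ).
Deviating yields 64 once, then 15 forever: 64 + 15δ/(1−δ).
No profitable deviation requires 53/(1−δ) ≥ 64 + 15δ/(1−δ).
Multiplying by (1−δ): 53 ≥ 64(1−δ) + 15δ = 64 − 49δ.
So 49δ ≥ 11, i.e. δ ≥ 11/49.

11/49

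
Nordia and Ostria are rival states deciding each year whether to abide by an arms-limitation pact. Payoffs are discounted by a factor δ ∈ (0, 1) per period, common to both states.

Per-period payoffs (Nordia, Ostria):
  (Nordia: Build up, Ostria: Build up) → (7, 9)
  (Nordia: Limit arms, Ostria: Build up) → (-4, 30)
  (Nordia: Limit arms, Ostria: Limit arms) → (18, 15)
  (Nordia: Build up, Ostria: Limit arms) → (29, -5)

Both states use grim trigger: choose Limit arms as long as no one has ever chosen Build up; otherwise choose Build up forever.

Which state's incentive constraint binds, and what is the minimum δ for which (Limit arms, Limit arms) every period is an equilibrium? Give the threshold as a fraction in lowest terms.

Nordia's threshold: (29−18)/(29−7) = 1/2.
Ostria's threshold: (30−15)/(30−9) = 5/7.
1/2 < 5/7, so Ostria binds and δ* = 5/7.

Ostria; δ ≥ 5/7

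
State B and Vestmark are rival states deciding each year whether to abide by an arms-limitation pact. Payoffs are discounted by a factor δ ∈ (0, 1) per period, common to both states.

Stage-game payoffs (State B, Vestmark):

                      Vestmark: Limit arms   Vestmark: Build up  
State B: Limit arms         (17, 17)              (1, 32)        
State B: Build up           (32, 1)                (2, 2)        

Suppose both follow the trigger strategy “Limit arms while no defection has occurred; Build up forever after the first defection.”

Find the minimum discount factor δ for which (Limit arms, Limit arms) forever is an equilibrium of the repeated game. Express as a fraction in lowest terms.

Under grim trigger the critical discount factor is (T−C)/(T−P) with T = 32, C = 17, P = 2.
δ* = (32−17)/(32−2) = 15/30 = 1/2.

1/2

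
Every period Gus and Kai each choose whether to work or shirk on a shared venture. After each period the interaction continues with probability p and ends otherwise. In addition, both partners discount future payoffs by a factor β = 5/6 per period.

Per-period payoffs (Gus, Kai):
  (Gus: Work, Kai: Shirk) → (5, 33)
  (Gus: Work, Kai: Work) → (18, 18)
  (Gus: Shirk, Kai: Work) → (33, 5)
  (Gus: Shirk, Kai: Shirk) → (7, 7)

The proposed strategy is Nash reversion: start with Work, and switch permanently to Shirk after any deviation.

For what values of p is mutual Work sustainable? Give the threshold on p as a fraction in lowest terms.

9/13

With continuation probability p and discount β, the effective per-period discount factor is βp.
Grim-trigger IC: βp ≥ (33−18)/(33−7) = 15/26.
So p ≥ (15/26)/(5/6) = 9/13.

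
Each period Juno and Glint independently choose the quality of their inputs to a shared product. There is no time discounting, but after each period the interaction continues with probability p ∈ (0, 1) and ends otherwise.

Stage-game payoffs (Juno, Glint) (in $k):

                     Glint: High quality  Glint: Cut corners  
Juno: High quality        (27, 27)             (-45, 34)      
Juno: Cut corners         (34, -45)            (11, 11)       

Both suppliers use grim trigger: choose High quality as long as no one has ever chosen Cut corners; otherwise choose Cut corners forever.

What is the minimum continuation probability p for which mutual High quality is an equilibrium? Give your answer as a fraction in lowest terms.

7/23

With no time discounting, the continuation probability p plays the role of the discount factor.
Grim-trigger IC: 27/(1−p) ≥ 34 + 11p/(1−p) ⇒ p ≥ (34−27)/(34−11) = 7/23.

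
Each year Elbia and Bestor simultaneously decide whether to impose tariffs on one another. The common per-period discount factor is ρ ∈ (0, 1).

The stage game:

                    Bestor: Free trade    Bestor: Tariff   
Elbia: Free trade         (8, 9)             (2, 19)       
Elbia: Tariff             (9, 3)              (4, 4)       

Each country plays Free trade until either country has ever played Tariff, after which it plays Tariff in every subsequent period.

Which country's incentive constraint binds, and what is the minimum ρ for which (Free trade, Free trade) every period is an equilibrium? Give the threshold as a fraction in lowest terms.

Elbia: cooperation gives 8 each period; deviation gives 9 once then 4 forever.
  8/(1−ρ) ≥ 9 + 4ρ/(1−ρ) ⇒ ρ ≥ 1/5.
Bestor: cooperation gives 9 each period; deviation gives 19 once then 4 forever.
  ρ ≥ 10/15 = 2/3.
Both must hold, so the binding constraint is Bestor's: ρ ≥ 2/3.

Bestor; ρ ≥ 2/3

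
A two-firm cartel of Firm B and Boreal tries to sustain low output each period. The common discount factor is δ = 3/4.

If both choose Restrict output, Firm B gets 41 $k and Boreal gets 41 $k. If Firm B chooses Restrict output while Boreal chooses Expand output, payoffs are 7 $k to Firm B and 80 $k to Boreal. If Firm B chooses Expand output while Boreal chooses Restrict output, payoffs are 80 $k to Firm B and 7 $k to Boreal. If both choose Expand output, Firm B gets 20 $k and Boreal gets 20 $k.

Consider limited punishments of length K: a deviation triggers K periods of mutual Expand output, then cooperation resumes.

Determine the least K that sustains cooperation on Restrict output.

4

No profitable deviation requires (41−20)(δ+…+δ^K) ≥ 80−41, i.e. δ+…+δ^K ≥ 13/7 ≈ 1.8571.
With δ = 3/4, the partial sums are K=1: 0.7500, K=2: 1.3125, K=3: 1.7344, K=4: 2.0508.
K = 4 is the first length at which the sum reaches 1.8571.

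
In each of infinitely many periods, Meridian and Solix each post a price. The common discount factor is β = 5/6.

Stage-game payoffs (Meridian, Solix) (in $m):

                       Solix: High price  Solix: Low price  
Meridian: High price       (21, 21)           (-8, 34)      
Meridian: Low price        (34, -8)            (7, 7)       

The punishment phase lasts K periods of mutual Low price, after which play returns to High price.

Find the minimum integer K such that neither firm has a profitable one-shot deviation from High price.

2

IC: β(1−β^K)/(1−β) ≥ (34−21)/(21−7) = 13/14.
With β = 5/6: need 1 − β^K ≥ 13/14·(1−5/6)/(5/6), i.e. β^K ≤ 0.8143.
Since (5/6)^1 = 0.8333 and (5/6)^2 = 0.6944, the smallest such K is 2.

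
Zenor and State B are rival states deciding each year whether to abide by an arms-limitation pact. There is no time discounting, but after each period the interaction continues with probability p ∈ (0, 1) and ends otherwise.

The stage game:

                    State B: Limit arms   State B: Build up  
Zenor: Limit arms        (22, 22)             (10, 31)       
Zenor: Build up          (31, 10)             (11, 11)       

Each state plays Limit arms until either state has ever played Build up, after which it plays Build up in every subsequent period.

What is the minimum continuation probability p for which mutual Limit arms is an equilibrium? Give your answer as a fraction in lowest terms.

9/20

With no time discounting, the continuation probability p plays the role of the discount factor.
Grim-trigger IC: 22/(1−p) ≥ 31 + 11p/(1−p) ⇒ p ≥ (31−22)/(31−11) = 9/20.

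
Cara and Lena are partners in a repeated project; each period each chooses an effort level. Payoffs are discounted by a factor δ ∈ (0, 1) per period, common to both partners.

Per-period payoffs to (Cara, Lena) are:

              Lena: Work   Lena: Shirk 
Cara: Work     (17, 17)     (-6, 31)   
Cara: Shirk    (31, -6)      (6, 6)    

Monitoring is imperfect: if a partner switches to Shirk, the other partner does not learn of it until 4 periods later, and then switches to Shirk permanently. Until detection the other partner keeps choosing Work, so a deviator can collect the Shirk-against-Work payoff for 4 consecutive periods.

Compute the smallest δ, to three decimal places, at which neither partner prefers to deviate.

The best deviation is to choose Shirk for all 4 undetected periods, earning 31 each, then 6 forever once detected.
Deviation value: 31(1−δ^4)/(1−δ) + 6δ^4/(1−δ); cooperation value: 17/(1−δ).
IC: 17 ≥ 31(1−δ^4) + 6δ^4 = 31 − 25δ^4.
So δ^4 ≥ 14/25, giving δ ≥ (14/25)^(1/4) ≈ 0.865.

0.865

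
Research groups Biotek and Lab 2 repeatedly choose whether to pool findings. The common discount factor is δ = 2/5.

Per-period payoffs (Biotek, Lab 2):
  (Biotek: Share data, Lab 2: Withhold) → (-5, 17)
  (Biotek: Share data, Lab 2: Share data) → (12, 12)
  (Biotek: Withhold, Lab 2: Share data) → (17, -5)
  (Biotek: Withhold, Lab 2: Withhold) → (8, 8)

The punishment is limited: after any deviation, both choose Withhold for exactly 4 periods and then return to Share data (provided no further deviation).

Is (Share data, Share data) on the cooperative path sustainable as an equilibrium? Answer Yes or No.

Comparing payoff streams over the 5 periods until play realigns: cooperate → 12(1+δ+…+δ^4); deviate → 17 + 8(δ+…+δ^4).
Cooperation is sustained iff (12−8)(δ+…+δ^4) ≥ 17−12.
δ+…+δ^4 = 2/5·(1−(2/5)^4)/(1−2/5) = 0.6496, and (17−12)/(12−8) = 1.2500.
0.6496 < 1.2500, so cooperation is not sustainable.

No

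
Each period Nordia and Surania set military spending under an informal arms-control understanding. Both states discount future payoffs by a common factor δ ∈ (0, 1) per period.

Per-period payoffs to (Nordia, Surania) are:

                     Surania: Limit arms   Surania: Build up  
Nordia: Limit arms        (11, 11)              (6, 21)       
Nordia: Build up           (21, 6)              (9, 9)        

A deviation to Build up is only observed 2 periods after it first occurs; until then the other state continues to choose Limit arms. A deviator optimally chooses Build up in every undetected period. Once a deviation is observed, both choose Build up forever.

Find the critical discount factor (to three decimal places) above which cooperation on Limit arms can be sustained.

0.913

A deviator earns 21 for 2 periods, then 9 forever; cooperating earns 11 forever. Multiplying the IC by (1−δ):
11 ≥ 21(1−δ^2) + 9δ^2, so 12·δ^2 ≥ 10 and δ^2 ≥ 5/6.
δ ≥ (5/6)^(1/2) ≈ 0.913.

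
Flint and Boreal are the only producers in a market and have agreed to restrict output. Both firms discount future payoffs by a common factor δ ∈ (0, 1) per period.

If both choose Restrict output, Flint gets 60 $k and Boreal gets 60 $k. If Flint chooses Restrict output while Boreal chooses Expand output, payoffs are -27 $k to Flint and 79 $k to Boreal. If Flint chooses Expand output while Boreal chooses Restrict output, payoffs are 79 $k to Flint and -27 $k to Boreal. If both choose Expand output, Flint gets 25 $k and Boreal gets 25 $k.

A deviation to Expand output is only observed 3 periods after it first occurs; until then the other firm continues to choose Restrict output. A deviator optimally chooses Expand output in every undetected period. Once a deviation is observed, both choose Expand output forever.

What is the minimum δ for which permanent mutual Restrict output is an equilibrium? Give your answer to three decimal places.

Deviating for the 3 undetected periods gains 79−60 = 19 per period over cooperation, then loses 60−25 = 35 per period forever once punishment starts.
Gain: 19(1 + δ + … + δ^2); loss: 35·δ^3/(1−δ).
No profitable deviation ⇔ 19(1−δ^3) ≤ 35·δ^3, i.e. δ^3 ≥ 19/(19+35) = 19/54.
Hence δ ≥ (19/54)^(1/3) ≈ 0.706.

0.706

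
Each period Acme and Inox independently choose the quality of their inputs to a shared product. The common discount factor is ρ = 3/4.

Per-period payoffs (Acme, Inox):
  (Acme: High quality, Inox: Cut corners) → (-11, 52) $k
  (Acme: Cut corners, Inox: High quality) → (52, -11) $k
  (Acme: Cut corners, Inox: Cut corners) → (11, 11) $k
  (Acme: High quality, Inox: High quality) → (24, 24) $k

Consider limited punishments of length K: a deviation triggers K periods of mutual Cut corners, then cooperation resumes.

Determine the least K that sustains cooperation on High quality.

5

IC: ρ(1−ρ^K)/(1−ρ) ≥ (52−24)/(24−11) = 28/13.
With ρ = 3/4: need 1 − ρ^K ≥ 28/13·(1−3/4)/(3/4), i.e. ρ^K ≤ 0.2821.
Since (3/4)^4 = 0.3164 and (3/4)^5 = 0.2373, the smallest such K is 5.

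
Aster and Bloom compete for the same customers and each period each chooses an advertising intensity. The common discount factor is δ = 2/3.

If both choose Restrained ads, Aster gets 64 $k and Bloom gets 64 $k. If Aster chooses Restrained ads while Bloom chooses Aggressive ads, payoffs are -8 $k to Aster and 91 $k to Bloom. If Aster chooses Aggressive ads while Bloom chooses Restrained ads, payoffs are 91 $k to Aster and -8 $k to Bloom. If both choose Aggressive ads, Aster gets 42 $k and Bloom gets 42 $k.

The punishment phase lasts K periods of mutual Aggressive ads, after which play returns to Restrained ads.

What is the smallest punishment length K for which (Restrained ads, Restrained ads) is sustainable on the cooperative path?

3

Need Σ_{k=1}^{K} δ^k ≥ (91−64)/(64−42) = 1.2273 at δ = 2/3.
At K = 2 the sum is 1.1111 < 1.2273; at K = 3 it is 1.4074 ≥ 1.2273.
So the minimum punishment length is K = 3.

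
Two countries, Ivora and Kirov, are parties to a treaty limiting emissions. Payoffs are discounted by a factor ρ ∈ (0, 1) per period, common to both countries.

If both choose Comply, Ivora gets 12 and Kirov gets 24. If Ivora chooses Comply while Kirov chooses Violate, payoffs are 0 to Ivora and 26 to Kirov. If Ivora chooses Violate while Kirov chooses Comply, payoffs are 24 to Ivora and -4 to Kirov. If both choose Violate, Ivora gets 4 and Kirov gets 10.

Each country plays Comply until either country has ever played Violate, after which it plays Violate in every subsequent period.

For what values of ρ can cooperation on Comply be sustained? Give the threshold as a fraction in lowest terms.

Ivora: cooperation gives 12 each period; deviation gives 24 once then 4 forever.
  12/(1−ρ) ≥ 24 + 4ρ/(1−ρ) ⇒ ρ ≥ 12/20 = 3/5.
Kirov: cooperation gives 24 each period; deviation gives 26 once then 10 forever.
  ρ ≥ 2/16 = 1/8.
Both must hold, so the binding constraint is Ivora's: ρ ≥ 3/5.

3/5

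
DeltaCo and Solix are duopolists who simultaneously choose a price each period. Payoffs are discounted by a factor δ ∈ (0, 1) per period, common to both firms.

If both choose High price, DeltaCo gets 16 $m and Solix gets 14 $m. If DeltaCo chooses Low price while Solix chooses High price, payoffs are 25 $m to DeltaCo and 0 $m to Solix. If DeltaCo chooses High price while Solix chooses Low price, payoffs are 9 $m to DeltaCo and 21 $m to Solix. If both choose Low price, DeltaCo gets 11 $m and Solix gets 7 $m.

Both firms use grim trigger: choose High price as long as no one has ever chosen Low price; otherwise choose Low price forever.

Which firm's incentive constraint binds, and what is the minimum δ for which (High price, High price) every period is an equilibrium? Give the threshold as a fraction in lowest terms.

For DeltaCo: deviation gain 25−16 = 9, per-period punishment loss 16−11 = 5. IC gives δ ≥ 9/14.
For Solix: gain 7, loss 7 per period, so δ ≥ 7/14 = 1/2.
The tighter constraint is DeltaCo's, so cooperation needs δ ≥ 9/14.

DeltaCo; δ ≥ 9/14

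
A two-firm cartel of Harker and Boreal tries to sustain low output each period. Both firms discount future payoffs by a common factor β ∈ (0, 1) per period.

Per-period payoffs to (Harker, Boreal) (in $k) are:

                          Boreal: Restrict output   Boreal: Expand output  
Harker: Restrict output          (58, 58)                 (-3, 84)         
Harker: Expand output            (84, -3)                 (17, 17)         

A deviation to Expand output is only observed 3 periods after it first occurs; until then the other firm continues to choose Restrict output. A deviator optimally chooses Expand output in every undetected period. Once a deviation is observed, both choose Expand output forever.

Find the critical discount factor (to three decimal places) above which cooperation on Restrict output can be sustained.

0.729

A deviator earns 84 for 3 periods, then 17 forever; cooperating earns 58 forever. Multiplying the IC by (1−β):
58 ≥ 84(1−β^3) + 17β^3, so 67·β^3 ≥ 26 and β^3 ≥ 26/67.
β ≥ (26/67)^(1/3) ≈ 0.729.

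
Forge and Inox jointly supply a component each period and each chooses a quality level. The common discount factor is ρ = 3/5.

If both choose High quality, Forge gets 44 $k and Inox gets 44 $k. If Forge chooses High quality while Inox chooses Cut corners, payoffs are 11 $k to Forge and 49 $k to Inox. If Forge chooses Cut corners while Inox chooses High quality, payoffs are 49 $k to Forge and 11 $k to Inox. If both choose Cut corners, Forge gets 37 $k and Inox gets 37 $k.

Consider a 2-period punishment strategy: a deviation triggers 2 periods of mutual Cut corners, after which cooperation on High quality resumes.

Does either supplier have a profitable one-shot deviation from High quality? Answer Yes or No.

No

A one-shot deviation gives 49 now, then 37 for 2 periods, then back to 44.
Gain from deviating: (49−44) today; loss: (44−37) in each of the next 2 periods.
No-deviation condition: (44−37)(ρ+…+ρ^2) ≥ 49−44, i.e. ρ+…+ρ^2 ≥ 5/7.
At ρ = 3/5: ρ+…+ρ^2 = 0.9600 ≥ 0.7143.
So cooperation is sustainable.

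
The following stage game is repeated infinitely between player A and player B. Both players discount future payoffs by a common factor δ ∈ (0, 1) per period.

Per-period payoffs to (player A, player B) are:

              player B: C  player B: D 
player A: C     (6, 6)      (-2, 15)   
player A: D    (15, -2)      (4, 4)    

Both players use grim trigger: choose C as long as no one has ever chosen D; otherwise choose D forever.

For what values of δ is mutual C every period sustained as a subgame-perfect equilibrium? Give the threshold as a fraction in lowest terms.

One-period gain from deviating is 15 − 6 = 9. The loss is 6 − 4 = 2 in every subsequent period, with present value 2·δ/(1−δ).
Deviation is unprofitable when 2·δ/(1−δ) ≥ 9, i.e. δ/(1−δ) ≥ 9/2.
Equivalently δ ≥ 9/(9+2) = 9/11.

9/11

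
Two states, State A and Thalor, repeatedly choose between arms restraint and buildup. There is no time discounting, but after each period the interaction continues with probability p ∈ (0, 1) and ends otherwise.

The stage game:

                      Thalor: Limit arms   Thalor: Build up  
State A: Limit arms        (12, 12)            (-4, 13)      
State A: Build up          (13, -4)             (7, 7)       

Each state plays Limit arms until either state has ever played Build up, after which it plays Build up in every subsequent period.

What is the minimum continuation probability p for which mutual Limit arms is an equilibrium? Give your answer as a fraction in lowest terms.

1/6

With no time discounting, the continuation probability p plays the role of the discount factor.
Grim-trigger IC: 12/(1−p) ≥ 13 + 7p/(1−p) ⇒ p ≥ (13−12)/(13−7) = 1/6.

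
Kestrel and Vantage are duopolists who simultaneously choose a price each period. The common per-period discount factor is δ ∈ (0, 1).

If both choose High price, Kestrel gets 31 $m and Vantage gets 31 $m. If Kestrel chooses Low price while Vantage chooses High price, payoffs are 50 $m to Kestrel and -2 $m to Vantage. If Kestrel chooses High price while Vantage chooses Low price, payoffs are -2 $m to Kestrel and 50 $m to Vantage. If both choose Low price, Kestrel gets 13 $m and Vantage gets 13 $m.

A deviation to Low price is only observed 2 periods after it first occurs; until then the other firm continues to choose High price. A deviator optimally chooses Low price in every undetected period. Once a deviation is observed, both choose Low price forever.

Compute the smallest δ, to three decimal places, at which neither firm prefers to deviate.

Deviating for the 2 undetected periods gains 50−31 = 19 per period over cooperation, then loses 31−13 = 18 per period forever once punishment starts.
Gain: 19(1 + δ + … + δ^1); loss: 18·δ^2/(1−δ).
No profitable deviation ⇔ 19(1−δ^2) ≤ 18·δ^2, i.e. δ^2 ≥ 19/(19+18) = 19/37.
Hence δ ≥ (19/37)^(1/2) ≈ 0.717.

0.717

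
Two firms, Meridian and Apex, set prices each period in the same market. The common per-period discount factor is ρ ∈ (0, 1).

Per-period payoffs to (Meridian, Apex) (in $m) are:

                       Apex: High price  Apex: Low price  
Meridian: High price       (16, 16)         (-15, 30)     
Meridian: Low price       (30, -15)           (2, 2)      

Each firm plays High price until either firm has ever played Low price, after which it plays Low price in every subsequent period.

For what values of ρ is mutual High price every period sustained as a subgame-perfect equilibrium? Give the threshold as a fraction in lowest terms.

1/2

16/(1−ρ) ≥ 30 + 2ρ/(1−ρ)
16 ≥ 30 − 28ρ
ρ ≥ 14/28 = 1/2.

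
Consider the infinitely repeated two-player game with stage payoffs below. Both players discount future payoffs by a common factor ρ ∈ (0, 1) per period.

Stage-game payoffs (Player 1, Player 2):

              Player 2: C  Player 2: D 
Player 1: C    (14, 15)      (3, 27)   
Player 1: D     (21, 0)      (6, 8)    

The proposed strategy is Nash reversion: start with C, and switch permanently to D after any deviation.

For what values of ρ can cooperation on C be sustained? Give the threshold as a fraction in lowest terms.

12/19

Player 1: cooperation gives 14 each period; deviation gives 21 once then 6 forever.
  14/(1−ρ) ≥ 21 + 6ρ/(1−ρ) ⇒ ρ ≥ 7/15.
Player 2: cooperation gives 15 each period; deviation gives 27 once then 8 forever.
  ρ ≥ 12/19.
Both must hold, so the binding constraint is Player 2's: ρ ≥ 12/19.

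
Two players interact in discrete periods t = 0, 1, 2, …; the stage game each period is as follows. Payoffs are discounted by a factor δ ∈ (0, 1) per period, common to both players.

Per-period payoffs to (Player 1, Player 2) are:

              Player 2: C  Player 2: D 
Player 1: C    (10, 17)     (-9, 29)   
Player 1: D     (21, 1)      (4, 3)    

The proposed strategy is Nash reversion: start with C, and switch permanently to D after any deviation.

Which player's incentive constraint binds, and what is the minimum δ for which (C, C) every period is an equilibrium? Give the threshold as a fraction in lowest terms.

For Player 1: deviation gain 21−10 = 11, per-period punishment loss 10−4 = 6. IC gives δ ≥ 11/17.
For Player 2: gain 12, loss 14 per period, so δ ≥ 12/26 = 6/13.
The tighter constraint is Player 1's, so cooperation needs δ ≥ 11/17.

Player 1; δ ≥ 11/17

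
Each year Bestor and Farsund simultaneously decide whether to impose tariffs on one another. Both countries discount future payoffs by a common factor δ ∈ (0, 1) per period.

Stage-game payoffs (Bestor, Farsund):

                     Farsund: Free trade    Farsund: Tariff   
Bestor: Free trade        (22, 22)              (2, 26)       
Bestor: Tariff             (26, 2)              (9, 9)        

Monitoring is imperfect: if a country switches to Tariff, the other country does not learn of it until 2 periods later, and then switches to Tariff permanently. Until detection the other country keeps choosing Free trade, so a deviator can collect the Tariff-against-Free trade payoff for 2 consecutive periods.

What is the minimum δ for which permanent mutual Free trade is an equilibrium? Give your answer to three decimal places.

0.485

Deviating for the 2 undetected periods gains 26−22 = 4 per period over cooperation, then loses 22−9 = 13 per period forever once punishment starts.
Gain: 4(1 + δ + … + δ^1); loss: 13·δ^2/(1−δ).
No profitable deviation ⇔ 4(1−δ^2) ≤ 13·δ^2, i.e. δ^2 ≥ 4/(4+13) = 4/17.
Hence δ ≥ (4/17)^(1/2) ≈ 0.485.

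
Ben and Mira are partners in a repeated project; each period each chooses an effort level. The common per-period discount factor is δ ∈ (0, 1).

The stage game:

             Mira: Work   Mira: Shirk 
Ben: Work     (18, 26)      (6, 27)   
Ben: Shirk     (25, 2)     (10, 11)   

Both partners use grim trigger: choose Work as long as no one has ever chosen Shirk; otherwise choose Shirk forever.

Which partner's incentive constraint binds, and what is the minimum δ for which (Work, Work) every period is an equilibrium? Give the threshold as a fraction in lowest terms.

Ben; δ ≥ 7/15

Ben's threshold: (25−18)/(25−10) = 7/15.
Mira's threshold: (27−26)/(27−11) = 1/16.
7/15 > 1/16, so Ben binds and δ* = 7/15.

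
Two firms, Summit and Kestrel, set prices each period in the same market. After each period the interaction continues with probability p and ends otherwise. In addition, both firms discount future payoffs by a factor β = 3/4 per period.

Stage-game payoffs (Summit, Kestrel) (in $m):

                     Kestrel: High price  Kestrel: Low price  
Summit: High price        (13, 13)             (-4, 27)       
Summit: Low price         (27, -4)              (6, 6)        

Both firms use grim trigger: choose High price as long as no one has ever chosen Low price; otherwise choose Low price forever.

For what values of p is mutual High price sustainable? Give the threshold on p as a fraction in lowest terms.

8/9

With continuation probability p and discount β, the effective per-period discount factor is βp.
Grim-trigger IC: βp ≥ (27−13)/(27−6) = 2/3.
So p ≥ (2/3)/(3/4) = 8/9.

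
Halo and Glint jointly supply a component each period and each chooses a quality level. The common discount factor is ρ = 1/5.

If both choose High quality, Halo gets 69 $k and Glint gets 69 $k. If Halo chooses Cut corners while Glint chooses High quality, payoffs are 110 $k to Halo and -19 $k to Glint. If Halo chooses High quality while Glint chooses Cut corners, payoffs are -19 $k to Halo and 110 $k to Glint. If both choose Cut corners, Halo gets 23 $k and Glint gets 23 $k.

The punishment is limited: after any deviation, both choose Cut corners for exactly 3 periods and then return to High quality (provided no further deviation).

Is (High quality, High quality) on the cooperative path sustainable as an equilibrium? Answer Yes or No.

No

Comparing payoff streams over the 4 periods until play realigns: cooperate → 69(1+ρ+…+ρ^3); deviate → 110 + 23(ρ+…+ρ^3).
Cooperation is sustained iff (69−23)(ρ+…+ρ^3) ≥ 110−69.
ρ+…+ρ^3 = 1/5·(1−(1/5)^3)/(1−1/5) = 0.2480, and (110−69)/(69−23) = 0.8913.
0.2480 < 0.8913, so cooperation is not sustainable.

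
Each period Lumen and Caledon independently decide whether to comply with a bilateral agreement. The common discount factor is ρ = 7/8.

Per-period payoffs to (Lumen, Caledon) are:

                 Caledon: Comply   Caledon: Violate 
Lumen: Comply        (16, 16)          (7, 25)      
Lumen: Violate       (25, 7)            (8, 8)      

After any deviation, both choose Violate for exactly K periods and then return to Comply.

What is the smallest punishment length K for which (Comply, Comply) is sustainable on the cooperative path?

IC: ρ(1−ρ^K)/(1−ρ) ≥ (25−16)/(16−8) = 9/8.
With ρ = 7/8: need 1 − ρ^K ≥ 9/8·(1−7/8)/(7/8), i.e. ρ^K ≤ 0.8393.
Since (7/8)^1 = 0.8750 and (7/8)^2 = 0.7656, the smallest such K is 2.

2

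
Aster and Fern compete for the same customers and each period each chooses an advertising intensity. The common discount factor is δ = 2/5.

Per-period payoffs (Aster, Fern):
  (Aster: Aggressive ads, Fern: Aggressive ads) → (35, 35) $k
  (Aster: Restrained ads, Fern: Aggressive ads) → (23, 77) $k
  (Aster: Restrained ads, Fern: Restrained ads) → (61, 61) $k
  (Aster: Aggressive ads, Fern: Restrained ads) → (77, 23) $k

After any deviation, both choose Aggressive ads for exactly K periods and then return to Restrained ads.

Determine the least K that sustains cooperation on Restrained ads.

No profitable deviation requires (61−35)(δ+…+δ^K) ≥ 77−61, i.e. δ+…+δ^K ≥ 8/13 ≈ 0.6154.
With δ = 2/5, the partial sums are K=1: 0.4000, K=2: 0.5600, K=3: 0.6240.
K = 3 is the first length at which the sum reaches 0.6154.

3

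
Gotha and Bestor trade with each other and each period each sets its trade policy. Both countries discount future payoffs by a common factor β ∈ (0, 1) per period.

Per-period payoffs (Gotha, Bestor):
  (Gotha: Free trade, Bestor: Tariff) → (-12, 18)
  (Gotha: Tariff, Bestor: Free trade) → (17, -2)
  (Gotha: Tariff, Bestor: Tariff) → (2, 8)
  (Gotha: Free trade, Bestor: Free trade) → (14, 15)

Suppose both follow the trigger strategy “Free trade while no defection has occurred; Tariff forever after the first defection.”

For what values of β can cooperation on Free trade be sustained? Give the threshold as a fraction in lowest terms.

Gotha: cooperation gives 14 each period; deviation gives 17 once then 2 forever.
  14/(1−β) ≥ 17 + 2β/(1−β) ⇒ β ≥ 3/15 = 1/5.
Bestor: cooperation gives 15 each period; deviation gives 18 once then 8 forever.
  β ≥ 3/10.
Both must hold, so the binding constraint is Bestor's: β ≥ 3/10.

3/10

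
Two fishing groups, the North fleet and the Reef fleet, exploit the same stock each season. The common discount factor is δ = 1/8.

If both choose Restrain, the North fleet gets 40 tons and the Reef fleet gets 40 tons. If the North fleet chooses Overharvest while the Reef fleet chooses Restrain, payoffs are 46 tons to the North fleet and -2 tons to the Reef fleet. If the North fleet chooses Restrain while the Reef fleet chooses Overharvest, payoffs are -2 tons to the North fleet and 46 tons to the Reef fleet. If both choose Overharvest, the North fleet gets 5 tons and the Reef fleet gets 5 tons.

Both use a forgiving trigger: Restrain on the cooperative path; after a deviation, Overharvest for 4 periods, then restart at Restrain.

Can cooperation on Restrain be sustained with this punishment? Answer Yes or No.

No

Comparing payoff streams over the 5 periods until play realigns: cooperate → 40(1+δ+…+δ^4); deviate → 46 + 5(δ+…+δ^4).
Cooperation is sustained iff (40−5)(δ+…+δ^4) ≥ 46−40.
δ+…+δ^4 = 1/8·(1−(1/8)^4)/(1−1/8) = 0.1428, and (46−40)/(40−5) = 0.1714.
0.1428 < 0.1714, so cooperation is not sustainable.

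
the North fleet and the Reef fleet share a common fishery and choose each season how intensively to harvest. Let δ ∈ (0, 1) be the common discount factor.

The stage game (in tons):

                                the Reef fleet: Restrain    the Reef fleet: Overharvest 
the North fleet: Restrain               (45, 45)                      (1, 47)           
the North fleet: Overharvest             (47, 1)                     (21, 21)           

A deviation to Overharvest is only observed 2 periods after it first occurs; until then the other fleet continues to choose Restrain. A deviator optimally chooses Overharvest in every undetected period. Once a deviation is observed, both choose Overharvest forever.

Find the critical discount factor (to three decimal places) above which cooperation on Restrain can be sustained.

Deviating for the 2 undetected periods gains 47−45 = 2 per period over cooperation, then loses 45−21 = 24 per period forever once punishment starts.
Gain: 2(1 + δ + … + δ^1); loss: 24·δ^2/(1−δ).
No profitable deviation ⇔ 2(1−δ^2) ≤ 24·δ^2, i.e. δ^2 ≥ 2/(2+24) = 1/13.
Hence δ ≥ (1/13)^(1/2) ≈ 0.277.

0.277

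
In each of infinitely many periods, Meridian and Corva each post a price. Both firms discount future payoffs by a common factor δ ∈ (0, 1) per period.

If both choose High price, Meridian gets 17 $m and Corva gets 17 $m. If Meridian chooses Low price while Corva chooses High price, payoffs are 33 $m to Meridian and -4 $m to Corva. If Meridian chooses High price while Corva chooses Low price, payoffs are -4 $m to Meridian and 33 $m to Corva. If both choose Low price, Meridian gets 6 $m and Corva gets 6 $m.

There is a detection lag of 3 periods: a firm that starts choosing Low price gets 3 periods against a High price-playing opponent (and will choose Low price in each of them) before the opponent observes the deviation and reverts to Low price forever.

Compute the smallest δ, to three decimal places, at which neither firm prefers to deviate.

0.840

Deviating for the 3 undetected periods gains 33−17 = 16 per period over cooperation, then loses 17−6 = 11 per period forever once punishment starts.
Gain: 16(1 + δ + … + δ^2); loss: 11·δ^3/(1−δ).
No profitable deviation ⇔ 16(1−δ^3) ≤ 11·δ^3, i.e. δ^3 ≥ 16/(16+11) = 16/27.
Hence δ ≥ (16/27)^(1/3) ≈ 0.840.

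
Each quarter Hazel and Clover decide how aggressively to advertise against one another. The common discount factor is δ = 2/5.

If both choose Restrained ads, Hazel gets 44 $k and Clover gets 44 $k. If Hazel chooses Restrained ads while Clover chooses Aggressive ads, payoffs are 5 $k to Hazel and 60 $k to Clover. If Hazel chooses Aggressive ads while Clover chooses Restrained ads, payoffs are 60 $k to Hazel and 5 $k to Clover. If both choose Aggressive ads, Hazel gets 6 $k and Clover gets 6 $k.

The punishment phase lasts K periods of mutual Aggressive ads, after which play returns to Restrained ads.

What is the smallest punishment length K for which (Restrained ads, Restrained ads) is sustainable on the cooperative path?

No profitable deviation requires (44−6)(δ+…+δ^K) ≥ 60−44, i.e. δ+…+δ^K ≥ 8/19 ≈ 0.4211.
With δ = 2/5, the partial sums are K=1: 0.4000, K=2: 0.5600.
K = 2 is the first length at which the sum reaches 0.4211.

2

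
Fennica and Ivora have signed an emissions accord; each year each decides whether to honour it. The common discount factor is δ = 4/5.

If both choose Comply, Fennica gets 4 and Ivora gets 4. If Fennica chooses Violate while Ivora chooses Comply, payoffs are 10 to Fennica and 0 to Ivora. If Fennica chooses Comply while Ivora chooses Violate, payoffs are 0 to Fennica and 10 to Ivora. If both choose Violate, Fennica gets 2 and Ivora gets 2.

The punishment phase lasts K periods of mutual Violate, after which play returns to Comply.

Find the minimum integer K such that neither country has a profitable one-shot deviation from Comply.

No profitable deviation requires (4−2)(δ+…+δ^K) ≥ 10−4, i.e. δ+…+δ^K ≥ 3 ≈ 3.0000.
With δ = 4/5, the partial sums are K=1: 0.8000, K=2: 1.4400, …, K=5: 2.6893, K=6: 2.9514, K=7: 3.1611.
K = 7 is the first length at which the sum reaches 3.0000.

7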